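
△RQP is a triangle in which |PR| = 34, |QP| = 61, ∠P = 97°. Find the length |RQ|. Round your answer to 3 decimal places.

By the law of cosines, |RQ|² = |QP|² + |PR|² − 2·|QP|·|PR|·cos P = 5382.5, so |RQ| ≈ 73.366.

73.366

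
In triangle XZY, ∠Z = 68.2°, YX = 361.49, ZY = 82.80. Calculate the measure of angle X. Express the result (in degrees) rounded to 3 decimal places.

12.279

Law of sines: sin X = ZY·sin Z/YX ≈ 0.21267.
Since YX ≥ ZY, only the acute value applies: ∠X ≈ 12.28°.
Then ∠Y = 180° − ∠Z − ∠X ≈ 99.52°.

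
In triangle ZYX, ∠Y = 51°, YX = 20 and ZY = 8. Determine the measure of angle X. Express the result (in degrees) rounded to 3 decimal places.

By the law of cosines, XZ² = ZY² + YX² − 2·ZY·YX·cos Y = 262.62, so XZ ≈ 16.205.
Law of cosines again: cos X = (YX² + XZ² − ZY²)/(2·YX·XZ) ≈ 0.92348, so ∠X ≈ 22.56°.

22.560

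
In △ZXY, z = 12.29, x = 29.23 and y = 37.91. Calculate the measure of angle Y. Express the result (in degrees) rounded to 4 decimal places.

By the law of cosines, cos Y = (z² + x² − y²) / (2·z·x) ≈ -0.60090, so ∠Y ≈ 126.93°.

126.9344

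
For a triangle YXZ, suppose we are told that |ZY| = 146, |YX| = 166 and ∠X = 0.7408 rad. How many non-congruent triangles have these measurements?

2

|YX|·sin X = 166·sin(0.7408 rad) ≈ 112.
Since |YX| sin X < |ZY| < |YX| (112 < 146 < 166), two triangles exist.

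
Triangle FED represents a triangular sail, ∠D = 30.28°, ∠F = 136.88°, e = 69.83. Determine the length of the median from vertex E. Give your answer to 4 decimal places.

m_E ≈ 185.4677

The third angle is ∠E = 180° − ∠D − ∠F = 12.84°.
Law of sines: f = e·sin F/sin E ≈ 214.78.
Law of sines: d = e·sin D/sin E ≈ 158.44.
Median from E: ½√(2·d² + 2·f² − e²) ≈ 185.47.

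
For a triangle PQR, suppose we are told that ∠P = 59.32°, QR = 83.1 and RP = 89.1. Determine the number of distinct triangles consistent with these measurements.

RP·sin P = 89.1·sin(59.32°) ≈ 76.63.
Since RP sin P < QR < RP (76.63 < 83.1 < 89.1), two triangles exist.

2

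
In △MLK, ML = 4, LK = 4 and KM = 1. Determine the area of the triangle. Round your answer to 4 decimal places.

Semiperimeter s = (4 + 1 + 4)/2 = 4.5.
Heron's formula: area = √(4.5·0.5·3.5·0.5) ≈ 1.9843.

1.9843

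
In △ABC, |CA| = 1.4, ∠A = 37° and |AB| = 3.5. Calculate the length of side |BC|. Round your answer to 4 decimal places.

2.5265

By the law of cosines, |BC|² = |CA|² + |AB|² − 2·|CA|·|AB|·cos A = 6.3834, so |BC| ≈ 2.5265.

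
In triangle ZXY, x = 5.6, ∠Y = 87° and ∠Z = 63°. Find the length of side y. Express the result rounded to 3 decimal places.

11.185

The third angle is ∠X = 180° − ∠Y − ∠Z = 30.00°.
Law of sines: y = x·sin Y/sin X ≈ 11.185.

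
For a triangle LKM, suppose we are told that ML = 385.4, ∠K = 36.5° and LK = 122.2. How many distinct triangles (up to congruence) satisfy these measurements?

LK·sin K = 122.2·sin(36.5°) ≈ 72.69.
Since ML ≥ LK, exactly one triangle exists.

1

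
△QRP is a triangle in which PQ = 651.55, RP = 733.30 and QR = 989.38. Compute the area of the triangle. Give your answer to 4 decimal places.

Semiperimeter s = (733.3 + 651.55 + 989.38)/2 = 1187.1.
Heron's formula: area = √(1187.1·453.82·535.57·197.74) ≈ 2.3885e+05.

area ≈ 238854.6428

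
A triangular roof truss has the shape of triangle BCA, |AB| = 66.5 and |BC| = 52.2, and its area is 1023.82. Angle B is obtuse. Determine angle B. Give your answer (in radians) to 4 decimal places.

2.5107

From area = ½·|AB|·|BC|·sin B, we get sin B = 2·area/(|AB|·|BC|) ≈ 0.58988.
Taking the obtuse solution, ∠B ≈ 2.5107 rad.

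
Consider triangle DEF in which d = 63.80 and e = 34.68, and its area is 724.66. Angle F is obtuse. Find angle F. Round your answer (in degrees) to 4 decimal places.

∠F ≈ 139.0777°

From area = ½·d·e·sin F, we get sin F = 2·area/(d·e) ≈ 0.65504.
Taking the obtuse solution, ∠F ≈ 139.08°.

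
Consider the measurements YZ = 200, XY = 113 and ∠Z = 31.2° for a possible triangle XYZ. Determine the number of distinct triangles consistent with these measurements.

2

YZ·sin Z = 200·sin(31.2°) ≈ 103.6.
Since YZ sin Z < XY < YZ (103.6 < 113 < 200), two triangles exist.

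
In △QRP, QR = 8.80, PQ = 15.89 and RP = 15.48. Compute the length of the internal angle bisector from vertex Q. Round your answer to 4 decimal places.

t_Q ≈ 9.2122

By the law of cosines, cos Q = (PQ² + QR² − RP²) / (2·PQ·QR) ≈ 0.32289, so ∠Q ≈ 71.16°.
The bisector from Q has length 2·PQ·QR·cos(∠Q/2)/(PQ+QR) ≈ 9.2122.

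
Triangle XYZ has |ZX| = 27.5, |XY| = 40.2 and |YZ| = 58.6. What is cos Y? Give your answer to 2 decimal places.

0.91

By the law of cosines, cos Y = (|XY|² + |YZ|² − |ZX|²) / (2·|XY|·|YZ|) ≈ 0.91135, so ∠Y ≈ 24.31°.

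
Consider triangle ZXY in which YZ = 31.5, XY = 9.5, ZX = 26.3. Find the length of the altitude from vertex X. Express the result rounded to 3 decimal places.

Semiperimeter s = (9.5 + 31.5 + 26.3)/2 = 33.65.
Heron's formula: area = √(33.65·24.15·2.15·7.35) ≈ 113.32.
The altitude from X has length 2·area/YZ ≈ 7.195.

7.195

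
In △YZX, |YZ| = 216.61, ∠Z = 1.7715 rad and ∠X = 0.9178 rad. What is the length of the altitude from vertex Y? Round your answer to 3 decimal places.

The third angle is ∠Y = π − ∠Z − ∠X = 0.4523 rad.
Law of sines: |ZX| = |YZ|·sin Y/sin X ≈ 119.19.
Law of sines: |XY| = |YZ|·sin Z/sin X ≈ 267.24.
Area = ½·|YZ|·|ZX|·sin Z ≈ 12649.
The altitude from Y has length 2·area/|ZX| ≈ 212.26.

h_Y ≈ 212.262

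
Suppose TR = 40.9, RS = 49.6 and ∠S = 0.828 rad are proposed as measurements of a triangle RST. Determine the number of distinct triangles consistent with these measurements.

2

RS·sin S = 49.6·sin(0.828 rad) ≈ 36.53.
Since RS sin S < TR < RS (36.53 < 40.9 < 49.6), two triangles exist.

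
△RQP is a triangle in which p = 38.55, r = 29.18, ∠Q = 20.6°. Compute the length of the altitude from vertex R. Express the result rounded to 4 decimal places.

13.5635

By the law of cosines, q² = p² + r² − 2·p·r·cos Q = 231.65, so q ≈ 15.22.
Area = ½·p·r·sin Q ≈ 197.89.
The altitude from R has length 2·area/r ≈ 13.563.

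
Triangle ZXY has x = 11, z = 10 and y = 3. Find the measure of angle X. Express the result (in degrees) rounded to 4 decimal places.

101.5370

By the law of cosines, cos X = (y² + z² − x²) / (2·y·z) ≈ -0.20000, so ∠X ≈ 101.54°.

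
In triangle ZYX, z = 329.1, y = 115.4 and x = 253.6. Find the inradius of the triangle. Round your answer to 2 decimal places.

Semiperimeter s = (329.1 + 115.4 + 253.6)/2 = 349.05.
Heron's formula: area = √(349.05·19.95·233.65·95.45) ≈ 12462.
Inradius = area/s = 12462/349.05 ≈ 35.702.

r ≈ 35.70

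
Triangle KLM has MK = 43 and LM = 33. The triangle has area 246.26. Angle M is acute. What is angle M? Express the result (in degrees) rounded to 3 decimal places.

From area = ½·LM·MK·sin M, we get sin M = 2·area/(LM·MK) ≈ 0.34709.
Taking the acute solution, ∠M ≈ 20.31°.

∠M ≈ 20.309°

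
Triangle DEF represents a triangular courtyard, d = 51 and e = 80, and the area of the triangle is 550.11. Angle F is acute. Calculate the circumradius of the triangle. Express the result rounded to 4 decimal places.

62.6943

From area = ½·d·e·sin F, we get sin F = 2·area/(d·e) ≈ 0.26966.
Taking the acute solution, ∠F ≈ 15.64°.
Law of cosines then gives f ≈ 33.813.
Circumradius = f/(2 sin F) ≈ 62.694.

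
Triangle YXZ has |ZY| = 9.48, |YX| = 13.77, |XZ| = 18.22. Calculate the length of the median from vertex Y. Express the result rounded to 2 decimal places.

Median from Y: ½√(2·|ZY|² + 2·|YX|² − |XZ|²) ≈ 7.5332.

7.53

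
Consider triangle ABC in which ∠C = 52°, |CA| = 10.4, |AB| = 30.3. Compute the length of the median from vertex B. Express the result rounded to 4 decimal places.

32.6304

Law of sines: sin B = |CA|·sin C/|AB| ≈ 0.27047.
Since |AB| ≥ |CA|, only the acute value applies: ∠B ≈ 15.69°.
Then ∠A = 180° − ∠C − ∠B ≈ 112.31°.
Law of sines gives |BC| = |AB|·sin A/sin C ≈ 35.574.
Median from B: ½√(2·|AB|² + 2·|BC|² − |CA|²) ≈ 32.63.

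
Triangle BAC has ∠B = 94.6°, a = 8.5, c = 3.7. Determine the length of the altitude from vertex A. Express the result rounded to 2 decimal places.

h_A ≈ 3.69

By the law of cosines, b² = a² + c² − 2·a·c·cos B = 90.985, so b ≈ 9.5386.
Area = ½·a·c·sin B ≈ 15.674.
The altitude from A has length 2·area/a ≈ 3.6881.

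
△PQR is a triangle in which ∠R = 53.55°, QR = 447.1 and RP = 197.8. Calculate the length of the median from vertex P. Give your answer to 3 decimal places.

By the law of cosines, PQ² = QR² + RP² − 2·QR·RP·cos R = 1.3394e+05, so PQ ≈ 365.98.
Median from P: ½√(2·RP² + 2·PQ² − QR²) ≈ 191.2.

m_P ≈ 191.200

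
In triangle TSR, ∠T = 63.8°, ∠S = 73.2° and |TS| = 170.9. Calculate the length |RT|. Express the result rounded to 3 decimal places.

239.892

The third angle is ∠R = 180° − ∠T − ∠S = 43.00°.
Law of sines: |RT| = |TS|·sin S/sin R ≈ 239.89.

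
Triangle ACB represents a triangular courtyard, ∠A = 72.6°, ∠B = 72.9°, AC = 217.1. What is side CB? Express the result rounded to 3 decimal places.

216.747

The third angle is ∠C = 180° − ∠B − ∠A = 34.50°.
Law of sines: CB = AC·sin A/sin B ≈ 216.75.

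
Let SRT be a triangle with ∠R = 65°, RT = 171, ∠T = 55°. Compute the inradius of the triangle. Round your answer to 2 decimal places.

The third angle is ∠S = 180° − ∠R − ∠T = 60.00°.
Law of sines: TS = RT·sin R/sin S ≈ 178.95.
Law of sines: SR = RT·sin T/sin S ≈ 161.74.
Area = ½·RT·TS·sin T ≈ 12533.
Semiperimeter s = (171+178.95+161.74)/2 = 255.85.
Inradius = area/s = 12533/255.85 ≈ 48.988.

48.99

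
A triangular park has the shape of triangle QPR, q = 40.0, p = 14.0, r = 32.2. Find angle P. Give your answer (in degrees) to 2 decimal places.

By the law of cosines, cos P = (r² + q² − p²) / (2·r·q) ≈ 0.94753, so ∠P ≈ 18.64°.

18.64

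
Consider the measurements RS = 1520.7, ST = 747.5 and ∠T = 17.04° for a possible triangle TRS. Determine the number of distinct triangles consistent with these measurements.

1

ST·sin T = 747.5·sin(17.04°) ≈ 219.
Since RS ≥ ST, exactly one triangle exists.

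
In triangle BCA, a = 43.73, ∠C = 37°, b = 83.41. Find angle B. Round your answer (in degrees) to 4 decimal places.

∠B ≈ 114.5075°

By the law of cosines, c² = a² + b² − 2·a·b·cos C = 3043.5, so c ≈ 55.168.
Law of cosines again: cos B = (c² + a² − b²)/(2·c·a) ≈ -0.41481, so ∠B ≈ 114.51°.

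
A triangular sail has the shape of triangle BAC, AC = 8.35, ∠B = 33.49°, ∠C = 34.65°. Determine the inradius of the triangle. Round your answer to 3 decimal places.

2.151

The third angle is ∠A = 180° − ∠C − ∠B = 111.86°.
Law of sines: CB = AC·sin A/sin B ≈ 14.044.
Law of sines: BA = AC·sin C/sin B ≈ 8.6038.
Area = ½·AC·CB·sin C ≈ 33.338.
Semiperimeter s = (8.35+14.044+8.6038)/2 = 15.499.
Inradius = area/s = 33.338/15.499 ≈ 2.151.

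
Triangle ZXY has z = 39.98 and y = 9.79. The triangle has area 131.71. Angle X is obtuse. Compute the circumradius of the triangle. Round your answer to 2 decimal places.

R ≈ 35.42

From area = ½·y·z·sin X, we get sin X = 2·area/(y·z) ≈ 0.67301.
Taking the obtuse solution, ∠X ≈ 137.70°.
Law of cosines then gives x ≈ 47.678.
Circumradius = x/(2 sin X) ≈ 35.422.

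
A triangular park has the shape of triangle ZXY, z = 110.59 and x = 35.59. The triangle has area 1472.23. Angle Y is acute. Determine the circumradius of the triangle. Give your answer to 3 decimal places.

From area = ½·z·x·sin Y, we get sin Y = 2·area/(z·x) ≈ 0.74810.
Taking the acute solution, ∠Y ≈ 48.43°.
Law of cosines then gives y ≈ 90.957.
Circumradius = y/(2 sin Y) ≈ 60.792.

60.792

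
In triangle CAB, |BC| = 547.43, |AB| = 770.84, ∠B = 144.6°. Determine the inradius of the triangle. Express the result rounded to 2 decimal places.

94.89

By the law of cosines, |CA|² = |AB|² + |BC|² − 2·|AB|·|BC|·cos B = 1.5818e+06, so |CA| ≈ 1257.7.
Area = ½·|AB|·|BC|·sin B ≈ 1.2222e+05.
Semiperimeter s = (770.84+547.43+1257.7)/2 = 1288.
Inradius = area/s = 1.2222e+05/1288 ≈ 94.895.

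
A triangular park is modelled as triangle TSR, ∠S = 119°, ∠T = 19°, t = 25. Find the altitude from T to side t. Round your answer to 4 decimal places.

44.9395

The third angle is ∠R = 180° − ∠T − ∠S = 42.00°.
Law of sines: s = t·sin S/sin T ≈ 67.161.
Law of sines: r = t·sin R/sin T ≈ 51.382.
Area = ½·t·s·sin R ≈ 561.74.
The altitude from T has length 2·area/t ≈ 44.94.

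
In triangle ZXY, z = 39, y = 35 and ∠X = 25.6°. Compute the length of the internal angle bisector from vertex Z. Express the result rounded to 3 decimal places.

16.005

By the law of cosines, x² = y² + z² − 2·y·z·cos X = 284, so x ≈ 16.852.
Law of cosines again: cos Z = (x² + y² − z²)/(2·x·y) ≈ -0.01017, so ∠Z ≈ 90.58°.
The bisector from Z has length 2·x·y·cos(∠Z/2)/(x+y) ≈ 16.005.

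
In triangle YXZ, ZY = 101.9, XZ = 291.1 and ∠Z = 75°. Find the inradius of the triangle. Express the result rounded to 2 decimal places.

42.42

By the law of cosines, YX² = XZ² + ZY² − 2·XZ·ZY·cos Z = 79768, so YX ≈ 282.43.
Area = ½·XZ·ZY·sin Z ≈ 14326.
Semiperimeter s = (291.1+101.9+282.43)/2 = 337.72.
Inradius = area/s = 14326/337.72 ≈ 42.421.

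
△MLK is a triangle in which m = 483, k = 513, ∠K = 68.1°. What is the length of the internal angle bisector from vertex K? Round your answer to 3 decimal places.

Law of sines: sin M = m·sin K/k ≈ 0.87358.
Since k ≥ m, only the acute value applies: ∠M ≈ 60.88°.
Then ∠L = 180° − ∠K − ∠M ≈ 51.02°.
Law of sines gives l = k·sin L/sin K ≈ 429.82.
The bisector from K has length 2·m·l·cos(∠K/2)/(m+l) ≈ 376.88.

t_K ≈ 376.876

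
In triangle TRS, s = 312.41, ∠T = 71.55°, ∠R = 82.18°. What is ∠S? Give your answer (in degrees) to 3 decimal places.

∠S ≈ 26.270°

The third angle is ∠S = 180° − ∠T − ∠R = 26.27°.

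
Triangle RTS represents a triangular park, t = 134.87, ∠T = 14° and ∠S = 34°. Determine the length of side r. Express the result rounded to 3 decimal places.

The third angle is ∠R = 180° − ∠T − ∠S = 132.00°.
Law of sines: r = t·sin R/sin T ≈ 414.3.

414.299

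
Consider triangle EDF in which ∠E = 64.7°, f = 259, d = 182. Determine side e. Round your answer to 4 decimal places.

244.7762

By the law of cosines, e² = d² + f² − 2·d·f·cos E = 59915, so e ≈ 244.78.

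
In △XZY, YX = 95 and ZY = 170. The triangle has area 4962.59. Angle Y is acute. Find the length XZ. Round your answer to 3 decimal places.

From area = ½·ZY·YX·sin Y, we get sin Y = 2·area/(ZY·YX) ≈ 0.61456.
Taking the acute solution, ∠Y ≈ 37.92°.
Law of cosines then gives XZ ≈ 111.56.

111.555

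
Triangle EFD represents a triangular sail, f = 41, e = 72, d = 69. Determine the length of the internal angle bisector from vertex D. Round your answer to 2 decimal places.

By the law of cosines, cos D = (e² + f² − d²) / (2·e·f) ≈ 0.35637, so ∠D ≈ 69.12°.
The bisector from D has length 2·e·f·cos(∠D/2)/(e+f) ≈ 43.027.

43.03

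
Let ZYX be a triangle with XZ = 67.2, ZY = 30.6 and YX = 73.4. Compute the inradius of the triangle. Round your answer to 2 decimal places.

12.01

Semiperimeter s = (73.4 + 67.2 + 30.6)/2 = 85.6.
Heron's formula: area = √(85.6·12.2·18.4·55) ≈ 1028.
Inradius = area/s = 1028/85.6 ≈ 12.01.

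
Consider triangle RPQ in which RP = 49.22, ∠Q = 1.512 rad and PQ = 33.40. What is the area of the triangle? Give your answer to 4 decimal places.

Law of sines: sin R = PQ·sin Q/RP ≈ 0.67741.
Since RP ≥ PQ, only the acute value applies: ∠R ≈ 0.744 rad.
Then ∠P = π − ∠Q − ∠R ≈ 0.885 rad.
Law of sines gives QR = RP·sin P/sin Q ≈ 38.169.
Area = ½·RP·PQ·sin P ≈ 636.32.

636.3213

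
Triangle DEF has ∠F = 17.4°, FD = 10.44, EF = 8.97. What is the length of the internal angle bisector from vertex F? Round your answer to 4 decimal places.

t_F ≈ 9.5383

By the law of cosines, DE² = EF² + FD² − 2·EF·FD·cos F = 10.731, so DE ≈ 3.2759.
The bisector from F has length 2·EF·FD·cos(∠F/2)/(EF+FD) ≈ 9.5383.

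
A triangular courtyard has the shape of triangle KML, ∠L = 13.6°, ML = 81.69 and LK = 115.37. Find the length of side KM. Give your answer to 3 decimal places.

40.778

By the law of cosines, KM² = ML² + LK² − 2·ML·LK·cos L = 1662.9, so KM ≈ 40.778.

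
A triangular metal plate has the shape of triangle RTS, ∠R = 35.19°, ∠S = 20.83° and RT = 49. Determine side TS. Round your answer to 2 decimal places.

79.41

The third angle is ∠T = 180° − ∠S − ∠R = 123.98°.
Law of sines: TS = RT·sin R/sin S ≈ 79.411.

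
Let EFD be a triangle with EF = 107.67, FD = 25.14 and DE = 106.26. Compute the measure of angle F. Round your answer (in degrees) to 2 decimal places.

By the law of cosines, cos F = (EF² + FD² − DE²) / (2·EF·FD) ≈ 0.17246, so ∠F ≈ 80.07°.

∠F ≈ 80.07°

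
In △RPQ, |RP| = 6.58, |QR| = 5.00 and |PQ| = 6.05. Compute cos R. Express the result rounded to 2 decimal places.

By the law of cosines, cos R = (|QR|² + |RP|² − |PQ|²) / (2·|QR|·|RP|) ≈ 0.48167, so ∠R ≈ 61.21°.

cos R ≈ 0.48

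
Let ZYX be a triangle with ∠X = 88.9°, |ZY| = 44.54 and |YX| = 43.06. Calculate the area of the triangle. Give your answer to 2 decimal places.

Law of sines: sin Z = |YX|·sin X/|ZY| ≈ 0.96659.
Since |ZY| ≥ |YX|, only the acute value applies: ∠Z ≈ 75.15°.
Then ∠Y = 180° − ∠X − ∠Z ≈ 15.95°.
Law of sines gives |XZ| = |ZY|·sin Y/sin X ≈ 12.243.
Area = ½·|ZY|·|YX|·sin Y ≈ 263.54.

263.54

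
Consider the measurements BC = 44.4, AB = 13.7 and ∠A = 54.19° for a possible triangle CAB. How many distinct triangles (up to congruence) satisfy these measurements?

AB·sin A = 13.7·sin(54.19°) ≈ 11.11.
Since BC ≥ AB, exactly one triangle exists.

1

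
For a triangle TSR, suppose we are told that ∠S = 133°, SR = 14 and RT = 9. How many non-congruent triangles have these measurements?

0

SR·sin S = 14·sin(133°) ≈ 10.24.
Since ∠S is not acute, a triangle exists only if RT > SR; here RT ≤ SR, so there is no triangle.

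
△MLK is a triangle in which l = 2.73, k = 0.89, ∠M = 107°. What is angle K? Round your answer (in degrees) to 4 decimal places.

By the law of cosines, m² = l² + k² − 2·l·k·cos M = 9.6658, so m ≈ 3.109.
Law of cosines again: cos K = (m² + l² − k²)/(2·m·l) ≈ 0.96180, so ∠K ≈ 15.89°.

∠K ≈ 15.8881°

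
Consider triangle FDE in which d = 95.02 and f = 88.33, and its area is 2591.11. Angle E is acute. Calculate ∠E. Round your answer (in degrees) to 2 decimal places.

38.13

From area = ½·f·d·sin E, we get sin E = 2·area/(f·d) ≈ 0.61744.
Taking the acute solution, ∠E ≈ 38.13°.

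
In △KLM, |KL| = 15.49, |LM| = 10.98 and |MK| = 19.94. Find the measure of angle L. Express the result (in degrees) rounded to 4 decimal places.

∠L ≈ 96.2620°

By the law of cosines, cos L = (|KL|² + |LM|² − |MK|²) / (2·|KL|·|LM|) ≈ -0.10908, so ∠L ≈ 96.26°.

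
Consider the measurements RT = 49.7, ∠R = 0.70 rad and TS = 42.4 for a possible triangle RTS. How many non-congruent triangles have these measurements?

2

RT·sin R = 49.7·sin(0.70 rad) ≈ 32.02.
Since RT sin R < TS < RT (32.02 < 42.4 < 49.7), two triangles exist.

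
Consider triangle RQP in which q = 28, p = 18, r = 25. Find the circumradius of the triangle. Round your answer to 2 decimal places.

By the law of cosines, cos R = (q² + p² − r²) / (2·q·p) ≈ 0.47917, so ∠R ≈ 61.37°.
Circumradius = r/(2 sin R) ≈ 14.241.

14.24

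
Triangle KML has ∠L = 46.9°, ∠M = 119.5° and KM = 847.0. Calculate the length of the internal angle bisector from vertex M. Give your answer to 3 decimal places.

The third angle is ∠K = 180° − ∠M − ∠L = 13.60°.
Law of sines: ML = KM·sin K/sin L ≈ 272.77.
Law of sines: LK = KM·sin M/sin L ≈ 1009.6.
The bisector from M has length 2·KM·ML·cos(∠M/2)/(KM+ML) ≈ 207.88.

t_M ≈ 207.881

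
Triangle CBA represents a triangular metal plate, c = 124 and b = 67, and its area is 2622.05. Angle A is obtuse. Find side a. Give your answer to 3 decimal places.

180.977

From area = ½·c·b·sin A, we get sin A = 2·area/(c·b) ≈ 0.63121.
Taking the obtuse solution, ∠A ≈ 140.86°.
Law of cosines then gives a ≈ 180.98.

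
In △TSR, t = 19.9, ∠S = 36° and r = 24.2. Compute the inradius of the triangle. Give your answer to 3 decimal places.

4.853

By the law of cosines, s² = r² + t² − 2·r·t·cos S = 202.44, so s ≈ 14.228.
Area = ½·r·t·sin S ≈ 141.53.
Semiperimeter p = (19.9+14.228+24.2)/2 = 29.164.
Inradius = area/p = 141.53/29.164 ≈ 4.853.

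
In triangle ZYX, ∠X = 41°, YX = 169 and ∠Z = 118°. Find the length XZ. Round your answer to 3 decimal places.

68.593

The third angle is ∠Y = 180° − ∠X − ∠Z = 21.00°.
Law of sines: XZ = YX·sin Y/sin Z ≈ 68.593.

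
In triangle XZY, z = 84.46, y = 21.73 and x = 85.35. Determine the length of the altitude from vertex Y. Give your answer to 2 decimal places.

h_Y ≈ 84.14

Semiperimeter s = (85.35 + 84.46 + 21.73)/2 = 95.77.
Heron's formula: area = √(95.77·10.42·11.31·74.04) ≈ 914.14.
The altitude from Y has length 2·area/y ≈ 84.136.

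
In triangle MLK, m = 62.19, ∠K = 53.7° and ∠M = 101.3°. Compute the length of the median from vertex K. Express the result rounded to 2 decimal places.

m_K ≈ 40.50

The third angle is ∠L = 180° − ∠K − ∠M = 25.00°.
Law of sines: l = m·sin L/sin M ≈ 26.802.
Law of sines: k = m·sin K/sin M ≈ 51.111.
Median from K: ½√(2·m² + 2·l² − k²) ≈ 40.495.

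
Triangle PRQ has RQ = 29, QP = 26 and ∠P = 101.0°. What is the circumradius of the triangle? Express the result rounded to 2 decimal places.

14.77

Law of sines: sin R = QP·sin P/RQ ≈ 0.88008.
Since RQ ≥ QP, only the acute value applies: ∠R ≈ 61.65°.
Then ∠Q = 180° − ∠P − ∠R ≈ 17.35°.
Law of sines gives PR = RQ·sin Q/sin P ≈ 8.8089.
Circumradius = RQ/(2 sin P) ≈ 14.771.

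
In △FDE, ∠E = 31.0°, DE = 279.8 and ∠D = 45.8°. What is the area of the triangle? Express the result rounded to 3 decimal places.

The third angle is ∠F = 180° − ∠D − ∠E = 103.20°.
Law of sines: EF = DE·sin D/sin F ≈ 206.04.
Law of sines: FD = DE·sin E/sin F ≈ 148.02.
Area = ½·DE·EF·sin E ≈ 14846.

14845.629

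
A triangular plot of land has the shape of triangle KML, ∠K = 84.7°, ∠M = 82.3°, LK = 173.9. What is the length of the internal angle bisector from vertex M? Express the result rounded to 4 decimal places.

t_M ≈ 48.4930

The third angle is ∠L = 180° − ∠K − ∠M = 13.00°.
Law of sines: ML = LK·sin K/sin M ≈ 174.73.
Law of sines: KM = LK·sin L/sin M ≈ 39.475.
The bisector from M has length 2·KM·ML·cos(∠M/2)/(KM+ML) ≈ 48.493.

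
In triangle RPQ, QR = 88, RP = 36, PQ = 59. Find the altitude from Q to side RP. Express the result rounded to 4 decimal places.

Semiperimeter s = (59 + 88 + 36)/2 = 91.5.
Heron's formula: area = √(91.5·32.5·3.5·55.5) ≈ 760.03.
The altitude from Q has length 2·area/RP ≈ 42.224.

42.2241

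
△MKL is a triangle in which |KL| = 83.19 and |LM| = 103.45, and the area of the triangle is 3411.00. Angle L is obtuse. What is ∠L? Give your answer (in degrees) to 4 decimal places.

From area = ½·|KL|·|LM|·sin L, we get sin L = 2·area/(|KL|·|LM|) ≈ 0.79270.
Taking the obtuse solution, ∠L ≈ 127.56°.

∠L ≈ 127.5612°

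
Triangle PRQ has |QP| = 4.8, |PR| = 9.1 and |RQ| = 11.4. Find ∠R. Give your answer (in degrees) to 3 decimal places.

By the law of cosines, cos R = (|PR|² + |RQ|² − |QP|²) / (2·|PR|·|RQ|) ≈ 0.91445, so ∠R ≈ 23.87°.

∠R ≈ 23.872°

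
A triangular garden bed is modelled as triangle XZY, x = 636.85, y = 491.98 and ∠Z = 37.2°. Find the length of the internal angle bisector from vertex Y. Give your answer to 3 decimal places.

434.232

By the law of cosines, z² = y² + x² − 2·y·x·cos Z = 1.4849e+05, so z ≈ 385.34.
Law of cosines again: cos Y = (x² + z² − y²)/(2·x·z) ≈ 0.63573, so ∠Y ≈ 50.53°.
The bisector from Y has length 2·x·z·cos(∠Y/2)/(x+z) ≈ 434.23.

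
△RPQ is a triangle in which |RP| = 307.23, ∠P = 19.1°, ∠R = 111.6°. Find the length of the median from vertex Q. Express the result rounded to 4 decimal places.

237.0201

The third angle is ∠Q = 180° − ∠R − ∠P = 49.30°.
Law of sines: |PQ| = |RP|·sin R/sin Q ≈ 376.79.
Law of sines: |QR| = |RP|·sin P/sin Q ≈ 132.6.
Median from Q: ½√(2·|PQ|² + 2·|QR|² − |RP|²) ≈ 237.02.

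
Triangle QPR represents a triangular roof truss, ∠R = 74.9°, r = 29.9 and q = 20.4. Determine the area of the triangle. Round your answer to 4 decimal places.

Law of sines: sin Q = q·sin R/r ≈ 0.65872.
Since r ≥ q, only the acute value applies: ∠Q ≈ 41.20°.
Then ∠P = 180° − ∠R − ∠Q ≈ 63.90°.
Law of sines gives p = r·sin P/sin R ≈ 27.811.
Area = ½·r·q·sin P ≈ 273.88.

273.8755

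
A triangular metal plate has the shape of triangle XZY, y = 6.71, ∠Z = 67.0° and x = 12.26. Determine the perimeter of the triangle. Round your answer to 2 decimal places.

By the law of cosines, z² = y² + x² − 2·y·x·cos Z = 131.05, so z ≈ 11.447.
Semiperimeter s = (12.26+11.447+6.71)/2 = 15.209.
Perimeter = 12.26 + 11.447 + 6.71 = 30.417.

30.42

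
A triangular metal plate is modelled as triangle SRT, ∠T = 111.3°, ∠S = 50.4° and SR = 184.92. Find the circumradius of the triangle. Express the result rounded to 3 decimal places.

The third angle is ∠R = 180° − ∠T − ∠S = 18.30°.
Law of sines: RT = SR·sin S/sin T ≈ 152.93.
Law of sines: TS = SR·sin R/sin T ≈ 62.321.
Circumradius = SR/(2 sin T) ≈ 99.239.

99.239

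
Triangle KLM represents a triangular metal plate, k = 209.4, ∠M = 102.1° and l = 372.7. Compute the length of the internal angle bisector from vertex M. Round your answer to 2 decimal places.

By the law of cosines, m² = k² + l² − 2·k·l·cos M = 2.1547e+05, so m ≈ 464.19.
The bisector from M has length 2·k·l·cos(∠M/2)/(k+l) ≈ 168.57.

168.57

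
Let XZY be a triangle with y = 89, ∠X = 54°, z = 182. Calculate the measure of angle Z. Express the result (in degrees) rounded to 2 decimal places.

By the law of cosines, x² = z² + y² − 2·z·y·cos X = 22003, so x ≈ 148.33.
Law of cosines again: cos Z = (y² + x² − z²)/(2·y·x) ≈ -0.12119, so ∠Z ≈ 96.96°.

∠Z ≈ 96.96°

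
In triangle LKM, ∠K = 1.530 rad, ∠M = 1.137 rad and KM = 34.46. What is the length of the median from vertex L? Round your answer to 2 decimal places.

69.88

The third angle is ∠L = π − ∠K − ∠M = 0.475 rad.
Law of sines: ML = KM·sin K/sin L ≈ 75.346.
Law of sines: LK = KM·sin M/sin L ≈ 68.424.
Median from L: ½√(2·ML² + 2·LK² − KM²) ≈ 69.875.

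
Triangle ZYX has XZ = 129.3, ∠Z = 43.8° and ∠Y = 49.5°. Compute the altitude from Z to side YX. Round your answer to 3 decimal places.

The third angle is ∠X = 180° − ∠Z − ∠Y = 86.70°.
Law of sines: YX = XZ·sin Z/sin Y ≈ 117.69.
Law of sines: ZY = XZ·sin X/sin Y ≈ 169.76.
Area = ½·XZ·YX·sin X ≈ 7596.2.
The altitude from Z has length 2·area/YX ≈ 129.09.

129.086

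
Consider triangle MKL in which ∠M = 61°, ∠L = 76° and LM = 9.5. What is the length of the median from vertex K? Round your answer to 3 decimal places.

m_K ≈ 11.958

The third angle is ∠K = 180° − ∠L − ∠M = 43.00°.
Law of sines: KL = LM·sin M/sin K ≈ 12.183.
Law of sines: MK = LM·sin L/sin K ≈ 13.516.
Median from K: ½√(2·MK² + 2·KL² − LM²) ≈ 11.958.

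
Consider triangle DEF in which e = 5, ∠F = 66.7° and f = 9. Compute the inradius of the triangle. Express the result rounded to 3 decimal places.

1.882

Law of sines: sin E = e·sin F/f ≈ 0.51025.
Since f ≥ e, only the acute value applies: ∠E ≈ 30.68°.
Then ∠D = 180° − ∠F − ∠E ≈ 82.62°.
Law of sines gives d = f·sin D/sin F ≈ 9.718.
Area = ½·f·e·sin D ≈ 22.314.
Semiperimeter s = (9.718+5+9)/2 = 11.859.
Inradius = area/s = 22.314/11.859 ≈ 1.8816.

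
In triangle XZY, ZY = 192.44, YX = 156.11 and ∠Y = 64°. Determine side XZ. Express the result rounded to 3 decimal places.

187.255

By the law of cosines, XZ² = ZY² + YX² − 2·ZY·YX·cos Y = 35065, so XZ ≈ 187.26.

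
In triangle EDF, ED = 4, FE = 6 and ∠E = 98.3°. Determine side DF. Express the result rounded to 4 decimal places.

By the law of cosines, DF² = FE² + ED² − 2·FE·ED·cos E = 58.929, so DF ≈ 7.6765.

7.6765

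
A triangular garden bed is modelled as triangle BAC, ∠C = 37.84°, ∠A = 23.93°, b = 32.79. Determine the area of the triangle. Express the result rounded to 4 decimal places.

The third angle is ∠B = 180° − ∠A − ∠C = 118.23°.
Law of sines: a = b·sin A/sin B ≈ 15.096.
Law of sines: c = b·sin C/sin B ≈ 22.831.
Area = ½·b·a·sin C ≈ 151.83.

151.8288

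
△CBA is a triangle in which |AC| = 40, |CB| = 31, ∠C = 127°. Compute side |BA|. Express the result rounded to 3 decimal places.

By the law of cosines, |BA|² = |AC|² + |CB|² − 2·|AC|·|CB|·cos C = 4053.5, so |BA| ≈ 63.667.

63.667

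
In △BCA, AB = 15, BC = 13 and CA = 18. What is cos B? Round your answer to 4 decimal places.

cos B ≈ 0.1795

By the law of cosines, cos B = (AB² + BC² − CA²) / (2·AB·BC) ≈ 0.17949, so ∠B ≈ 79.66°.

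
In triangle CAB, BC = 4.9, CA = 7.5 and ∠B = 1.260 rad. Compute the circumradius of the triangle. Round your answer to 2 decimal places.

Law of sines: sin A = BC·sin B/CA ≈ 0.62203.
Since CA ≥ BC, only the acute value applies: ∠A ≈ 0.671 rad.
Then ∠C = π − ∠B − ∠A ≈ 1.210 rad.
Law of sines gives AB = CA·sin C/sin B ≈ 7.3709.
Circumradius = CA/(2 sin B) ≈ 3.9387.

3.94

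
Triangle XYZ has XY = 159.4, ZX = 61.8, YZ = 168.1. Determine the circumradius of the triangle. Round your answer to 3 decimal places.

By the law of cosines, cos X = (ZX² + XY² − YZ²) / (2·ZX·XY) ≈ 0.04923, so ∠X ≈ 1.5215 rad.
Circumradius = YZ/(2 sin X) ≈ 84.152.

R ≈ 84.152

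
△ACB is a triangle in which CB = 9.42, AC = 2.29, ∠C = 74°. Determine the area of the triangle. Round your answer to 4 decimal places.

Area = ½·AC·CB·sin C ≈ 10.368.

area ≈ 10.3681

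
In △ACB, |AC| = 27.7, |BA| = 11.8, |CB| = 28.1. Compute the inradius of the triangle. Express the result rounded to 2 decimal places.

4.76

Semiperimeter s = (28.1 + 11.8 + 27.7)/2 = 33.8.
Heron's formula: area = √(33.8·5.7·22·6.1) ≈ 160.79.
Inradius = area/s = 160.79/33.8 ≈ 4.7572.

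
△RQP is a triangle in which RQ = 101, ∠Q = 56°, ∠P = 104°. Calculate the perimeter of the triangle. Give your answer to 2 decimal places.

The third angle is ∠R = 180° − ∠Q − ∠P = 20.00°.
Law of sines: QP = RQ·sin R/sin P ≈ 35.602.
Law of sines: PR = RQ·sin Q/sin P ≈ 86.296.
Semiperimeter s = (35.602+86.296+101)/2 = 111.45.
Perimeter = 35.602 + 86.296 + 101 = 222.9.

perimeter ≈ 222.90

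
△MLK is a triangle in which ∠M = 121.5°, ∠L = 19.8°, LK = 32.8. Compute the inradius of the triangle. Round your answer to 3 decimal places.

The third angle is ∠K = 180° − ∠M − ∠L = 38.70°.
Law of sines: KM = LK·sin L/sin M ≈ 13.031.
Law of sines: ML = LK·sin K/sin M ≈ 24.052.
Area = ½·LK·KM·sin K ≈ 133.62.
Semiperimeter s = (32.8+13.031+24.052)/2 = 34.942.
Inradius = area/s = 133.62/34.942 ≈ 3.824.

r ≈ 3.824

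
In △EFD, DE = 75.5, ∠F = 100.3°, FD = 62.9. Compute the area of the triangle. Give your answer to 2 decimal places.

Law of sines: sin E = FD·sin F/DE ≈ 0.81969.
Since DE ≥ FD, only the acute value applies: ∠E ≈ 55.05°.
Then ∠D = 180° − ∠F − ∠E ≈ 24.65°.
Law of sines gives EF = DE·sin D/sin F ≈ 32.001.
Area = ½·DE·FD·sin D ≈ 990.2.

area ≈ 990.20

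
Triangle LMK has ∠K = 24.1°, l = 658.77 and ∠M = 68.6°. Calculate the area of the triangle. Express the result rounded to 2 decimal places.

area ≈ 82586.21

The third angle is ∠L = 180° − ∠M − ∠K = 87.30°.
Law of sines: m = l·sin M/sin L ≈ 614.03.
Law of sines: k = l·sin K/sin L ≈ 269.29.
Area = ½·l·m·sin K ≈ 82586.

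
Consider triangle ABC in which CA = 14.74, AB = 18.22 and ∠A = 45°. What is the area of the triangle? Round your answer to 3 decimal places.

Area = ½·CA·AB·sin A ≈ 94.951.

area ≈ 94.951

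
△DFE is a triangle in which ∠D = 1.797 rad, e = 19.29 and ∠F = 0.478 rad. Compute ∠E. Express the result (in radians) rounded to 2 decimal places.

∠E ≈ 0.87 rad

The third angle is ∠E = π − ∠D − ∠F = 0.867 rad.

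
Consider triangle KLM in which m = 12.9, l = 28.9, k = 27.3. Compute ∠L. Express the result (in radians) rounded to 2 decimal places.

∠L ≈ 1.46 rad

By the law of cosines, cos L = (m² + k² − l²) / (2·m·k) ≈ 0.10860, so ∠L ≈ 1.4620 rad.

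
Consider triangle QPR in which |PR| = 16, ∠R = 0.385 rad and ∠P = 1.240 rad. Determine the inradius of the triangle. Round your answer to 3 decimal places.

The third angle is ∠Q = π − ∠P − ∠R = 1.517 rad.
Law of sines: |RQ| = |PR|·sin P/sin Q ≈ 15.155.
Law of sines: |QP| = |PR|·sin R/sin Q ≈ 6.0178.
Area = ½·|PR|·|RQ|·sin R ≈ 45.532.
Semiperimeter s = (16+15.155+6.0178)/2 = 18.586.
Inradius = area/s = 45.532/18.586 ≈ 2.4498.

r ≈ 2.450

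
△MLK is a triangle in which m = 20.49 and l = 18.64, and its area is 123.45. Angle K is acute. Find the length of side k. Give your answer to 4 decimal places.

From area = ½·m·l·sin K, we get sin K = 2·area/(m·l) ≈ 0.64645.
Taking the acute solution, ∠K ≈ 0.703 rad.
Law of cosines then gives k ≈ 13.583.

13.5827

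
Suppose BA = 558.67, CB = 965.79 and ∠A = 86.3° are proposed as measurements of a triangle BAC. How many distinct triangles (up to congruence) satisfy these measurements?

1

BA·sin A = 558.67·sin(86.3°) ≈ 557.5.
Since CB ≥ BA, exactly one triangle exists.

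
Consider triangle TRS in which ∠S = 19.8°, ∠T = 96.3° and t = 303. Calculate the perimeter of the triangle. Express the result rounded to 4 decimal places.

680.0168

The third angle is ∠R = 180° − ∠S − ∠T = 63.90°.
Law of sines: r = t·sin R/sin T ≈ 273.76.
Law of sines: s = t·sin S/sin T ≈ 103.26.
Semiperimeter p = (303+273.76+103.26)/2 = 340.01.
Perimeter = 303 + 273.76 + 103.26 = 680.02.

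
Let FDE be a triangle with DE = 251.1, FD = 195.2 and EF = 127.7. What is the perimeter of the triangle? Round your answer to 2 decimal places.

574.00

Perimeter = 251.1 + 127.7 + 195.2 = 574.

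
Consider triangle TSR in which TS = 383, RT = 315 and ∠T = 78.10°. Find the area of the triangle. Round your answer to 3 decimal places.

Area = ½·RT·TS·sin T ≈ 59026.

area ≈ 59026.108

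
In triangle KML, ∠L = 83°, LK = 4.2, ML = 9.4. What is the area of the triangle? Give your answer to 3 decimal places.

area ≈ 19.593

Area = ½·ML·LK·sin L ≈ 19.593.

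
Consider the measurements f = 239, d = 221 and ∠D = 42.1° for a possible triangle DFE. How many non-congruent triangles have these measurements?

2

f·sin D = 239·sin(42.1°) ≈ 160.2.
Since f sin D < d < f (160.2 < 221 < 239), two triangles exist.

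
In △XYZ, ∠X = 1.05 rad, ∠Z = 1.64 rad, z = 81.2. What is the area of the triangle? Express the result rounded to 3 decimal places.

The third angle is ∠Y = π − ∠Z − ∠X = 0.452 rad.
Law of sines: x = z·sin X/sin Z ≈ 70.604.
Law of sines: y = z·sin Y/sin Z ≈ 35.521.
Area = ½·z·x·sin Y ≈ 1250.9.

1250.944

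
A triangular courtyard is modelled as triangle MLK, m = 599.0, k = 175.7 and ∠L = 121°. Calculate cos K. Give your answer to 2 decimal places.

By the law of cosines, l² = k² + m² − 2·k·m·cos L = 4.9808e+05, so l ≈ 705.75.
Law of cosines again: cos K = (m² + l² − k²)/(2·m·l) ≈ 0.97697, so ∠K ≈ 12.32°.

cos K ≈ 0.98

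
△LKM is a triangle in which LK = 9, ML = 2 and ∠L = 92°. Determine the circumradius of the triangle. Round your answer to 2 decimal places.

By the law of cosines, KM² = ML² + LK² − 2·ML·LK·cos L = 86.256, so KM ≈ 9.2874.
Area = ½·ML·LK·sin L ≈ 8.9945.
Circumradius = KM/(2 sin L) ≈ 4.6465.

4.65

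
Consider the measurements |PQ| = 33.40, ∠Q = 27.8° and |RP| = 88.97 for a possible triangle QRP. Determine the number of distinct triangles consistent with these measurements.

1

|PQ|·sin Q = 33.40·sin(27.8°) ≈ 15.58.
Since |RP| ≥ |PQ|, exactly one triangle exists.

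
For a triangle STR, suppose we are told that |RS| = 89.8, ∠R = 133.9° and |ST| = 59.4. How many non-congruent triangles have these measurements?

0

|RS|·sin R = 89.8·sin(133.9°) ≈ 64.71.
Since ∠R is not acute, a triangle exists only if |ST| > |RS|; here |ST| ≤ |RS|, so there is no triangle.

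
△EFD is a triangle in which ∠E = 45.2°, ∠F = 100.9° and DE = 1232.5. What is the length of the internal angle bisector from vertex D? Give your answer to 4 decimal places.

t_D ≈ 989.1111

The third angle is ∠D = 180° − ∠E − ∠F = 33.90°.
Law of sines: FD = DE·sin E/sin F ≈ 890.61.
Law of sines: EF = DE·sin D/sin F ≈ 700.05.
The bisector from D has length 2·FD·DE·cos(∠D/2)/(FD+DE) ≈ 989.11.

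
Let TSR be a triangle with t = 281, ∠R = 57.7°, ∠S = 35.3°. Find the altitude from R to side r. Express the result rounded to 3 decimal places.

h_R ≈ 162.378

The third angle is ∠T = 180° − ∠S − ∠R = 87.00°.
Law of sines: s = t·sin S/sin T ≈ 162.6.
Law of sines: r = t·sin R/sin T ≈ 237.84.
Area = ½·t·s·sin R ≈ 19310.
The altitude from R has length 2·area/r ≈ 162.38.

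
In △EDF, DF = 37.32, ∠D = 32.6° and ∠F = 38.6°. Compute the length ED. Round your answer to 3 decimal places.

The third angle is ∠E = 180° − ∠D − ∠F = 108.80°.
Law of sines: ED = DF·sin F/sin E ≈ 24.595.

24.595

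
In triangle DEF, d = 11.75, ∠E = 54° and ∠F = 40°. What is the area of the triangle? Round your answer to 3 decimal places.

The third angle is ∠D = 180° − ∠E − ∠F = 86.00°.
Law of sines: e = d·sin E/sin D ≈ 9.5292.
Law of sines: f = d·sin F/sin D ≈ 7.5712.
Area = ½·d·e·sin F ≈ 35.986.

area ≈ 35.986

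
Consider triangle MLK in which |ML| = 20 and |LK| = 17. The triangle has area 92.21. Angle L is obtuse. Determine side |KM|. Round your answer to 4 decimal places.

35.5004

From area = ½·|ML|·|LK|·sin L, we get sin L = 2·area/(|ML|·|LK|) ≈ 0.54241.
Taking the obtuse solution, ∠L ≈ 147.15°.
Law of cosines then gives |KM| ≈ 35.5.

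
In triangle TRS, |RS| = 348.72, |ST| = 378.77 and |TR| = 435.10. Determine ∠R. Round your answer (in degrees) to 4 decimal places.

56.5085

By the law of cosines, cos R = (|TR|² + |RS|² − |ST|²) / (2·|TR|·|RS|) ≈ 0.55181, so ∠R ≈ 56.51°.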